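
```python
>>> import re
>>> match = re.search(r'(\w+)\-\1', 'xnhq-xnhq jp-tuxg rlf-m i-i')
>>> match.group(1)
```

'xnhq'

The match spans [0:9] → 'xnhq-xnhq'.
Captured: group 1 = 'xnhq'.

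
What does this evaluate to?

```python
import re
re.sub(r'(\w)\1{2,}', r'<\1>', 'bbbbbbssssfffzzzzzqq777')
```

'<b><s><f><z>qq<7>'

`\1` has to match the exact text group 1 already captured.
Matches: at [0:6] → 'bbbbbb'; at [6:10] → 'ssss'; at [10:13] → 'fff'; at [13:18] → 'zzzzz'; at [20:23] → '777'.
Each match is replaced using the text its own group 1 captured.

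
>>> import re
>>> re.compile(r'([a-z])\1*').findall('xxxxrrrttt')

['x', 'r', 't']

A backreference is literal: `\1` must see the identical characters the first group matched.
Matches: at [0:4] match 'xxxx', group 1 = 'x'; at [4:7] match 'rrr', group 1 = 'r'; at [7:10] match 'ttt', group 1 = 't'.
Because there's exactly one group, `findall` drops the full match and keeps group 1 from each hit.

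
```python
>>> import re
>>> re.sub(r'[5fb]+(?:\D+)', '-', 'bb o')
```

Pattern: one or more of one of [5fb]; then one or more of a non-digit (non-capturing group).
Matches: at [0:4] → 'bb o'.
Every occurrence is swapped for '-'.

'-'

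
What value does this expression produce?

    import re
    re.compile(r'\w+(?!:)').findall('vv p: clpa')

['vv', 'clpa']

The negative lookaround is zero-width — it rules out positions where the adjacent text would match, without consuming anything.
`findall` yields the raw match text (2 of them) because the pattern has no groups.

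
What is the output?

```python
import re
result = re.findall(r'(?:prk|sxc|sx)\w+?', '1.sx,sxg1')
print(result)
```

Walking the string: at [5:8] → 'sxg'.
With no groups in the pattern, `findall` gives back each whole match — 1 here.

['sxg']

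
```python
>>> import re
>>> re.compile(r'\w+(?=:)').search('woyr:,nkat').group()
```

'woyr'

The positive lookaround only admits positions where the adjacent text matches; those characters stay outside the span.
`re.search` tries every starting position until one works.
The match spans [0:4] → 'woyr'.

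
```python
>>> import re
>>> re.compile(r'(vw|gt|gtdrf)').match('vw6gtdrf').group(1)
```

`re.match` only tries the pattern at the start of the string.
The match spans [0:2] → 'vw'.
Captured: group 1 = 'vw'.

'vw'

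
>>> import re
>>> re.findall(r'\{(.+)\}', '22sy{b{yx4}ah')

['b{yx4']

Matches: at [4:11] match '{b{yx4}', group 1 = 'b{yx4'.
`findall` collects group 1 from the one match (1 total).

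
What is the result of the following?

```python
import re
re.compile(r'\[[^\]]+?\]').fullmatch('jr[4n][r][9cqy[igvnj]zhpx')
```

None

For `fullmatch`, every character of the input must be accounted for by the pattern.
Here the string isn't matched end-to-end, so the call returns None.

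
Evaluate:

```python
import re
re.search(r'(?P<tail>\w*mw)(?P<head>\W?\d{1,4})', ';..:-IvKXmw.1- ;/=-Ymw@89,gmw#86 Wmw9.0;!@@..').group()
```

'IvKXmw.1'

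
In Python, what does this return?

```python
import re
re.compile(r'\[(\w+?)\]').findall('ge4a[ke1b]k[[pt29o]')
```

['ke1b', 'pt29o']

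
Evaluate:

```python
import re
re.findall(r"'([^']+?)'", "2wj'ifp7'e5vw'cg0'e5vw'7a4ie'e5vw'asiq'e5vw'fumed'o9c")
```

['ifp7', 'cg0', '7a4ie', 'asiq', 'fumed']

Walking the string: at [3:9] match "'ifp7'", group 1 = 'ifp7'; at [13:18] match "'cg0'", group 1 = 'cg0'; at [22:29] match "'7a4ie'", group 1 = '7a4ie'; at [33:39] match "'asiq'", group 1 = 'asiq'; at [43:50] match "'fumed'", group 1 = 'fumed'.
Because there's exactly one group, `findall` drops the full match and keeps group 1 from each hit.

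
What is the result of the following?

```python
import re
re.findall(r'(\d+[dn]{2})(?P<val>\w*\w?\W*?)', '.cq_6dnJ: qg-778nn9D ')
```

[('6dn', 'J'), ('778nn', '9D')]

A non-greedy quantifier consumes as few characters as it can — just enough that the remainder of the pattern still matches from where it stops; whatever follows it matches normally.
2 groups means each result is a tuple of 2 captured strings — 2 here.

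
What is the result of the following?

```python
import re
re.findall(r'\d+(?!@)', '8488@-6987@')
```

['848', '698']

The negative lookahead/lookbehind blocks any match where the forbidden context is present.
Since nothing is captured, `findall` lists the 2 matched substrings directly.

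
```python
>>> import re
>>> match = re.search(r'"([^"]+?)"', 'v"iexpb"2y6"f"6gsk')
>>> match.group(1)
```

'iexpb'

`re.search` tries every starting position until one works.
The match spans [1:8] → '"iexpb"'.
Captured: group 1 = 'iexpb'.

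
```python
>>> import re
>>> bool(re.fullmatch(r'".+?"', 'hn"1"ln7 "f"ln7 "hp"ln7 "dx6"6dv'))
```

`re.fullmatch` requires the pattern to consume the entire string.
Here the string isn't matched end-to-end, so the call returns None, and `bool(None)` is False.

False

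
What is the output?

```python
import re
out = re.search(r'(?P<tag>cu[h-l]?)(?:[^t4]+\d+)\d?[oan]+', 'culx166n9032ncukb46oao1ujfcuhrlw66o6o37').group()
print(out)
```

culx166n9032ncukb46oao

This matches the literal 'cu', then optionally a character in [h-l] (captured as 'tag'); then one or more of any character except [t4], then one or more of a digit (non-capturing group); then optionally a digit, then one or more of one of [oan].
The match spans [0:22] → 'culx166n9032ncukb46oao'.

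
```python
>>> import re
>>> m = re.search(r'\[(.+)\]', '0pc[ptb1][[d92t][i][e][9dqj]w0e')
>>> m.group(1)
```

'ptb1][[d92t][i][e][9dqj'

The match spans [3:28] → '[ptb1][[d92t][i][e][9dqj]'.
Captured: group 1 = 'ptb1][[d92t][i][e][9dqj'.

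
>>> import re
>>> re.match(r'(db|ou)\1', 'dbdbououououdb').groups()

The backreference `\1` re-matches whatever the first group consumed, character for character.
`re.match` won't scan ahead — the pattern has to work from the very first character.
The match spans [0:4] → 'dbdb'.
Captured: group 1 = 'db'.

('db',)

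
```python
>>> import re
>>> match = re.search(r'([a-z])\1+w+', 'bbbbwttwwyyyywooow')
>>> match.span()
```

The backreference `\1` re-matches whatever the first group consumed, character for character.
The match spans [0:5] → 'bbbbw'.

(0, 5)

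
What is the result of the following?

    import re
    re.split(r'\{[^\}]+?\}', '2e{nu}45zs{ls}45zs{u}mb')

`split` removes every match and returns the 4 fragments in between.

['2e', '45zs', '45zs', 'mb']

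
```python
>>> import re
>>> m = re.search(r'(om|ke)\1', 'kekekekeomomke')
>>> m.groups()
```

`\1` has to match the exact text group 1 already captured.
`re.search` scans for the first position where the pattern succeeds.
The match spans [0:4] → 'keke'.
Captured: group 1 = 'ke'.

('ke',)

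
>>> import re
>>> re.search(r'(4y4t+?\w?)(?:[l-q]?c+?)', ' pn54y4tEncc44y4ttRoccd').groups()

This matches the literal '4y4', then one or more of a literal 't' (lazy), then optionally a word character (captured); then optionally a character in [l-q], then one or more of the literal 'c' (lazy) (non-capturing group).
A non-greedy quantifier consumes as few characters as it can — just enough that the remainder of the pattern still matches from where it stops; whatever follows it matches normally.
`re.search` tries every starting position until one works.
The match spans [4:11] → '4y4tEnc'.
Captured: group 1 = '4y4tE'.

('4y4tE',)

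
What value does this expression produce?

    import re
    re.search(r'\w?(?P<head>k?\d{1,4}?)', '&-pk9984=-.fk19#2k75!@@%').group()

The pattern matches optionally a word character; then optionally the literal 'k', then 1 to 4 of a digit (lazy) (captured as 'head').
The match spans [2:5] → 'pk9'.

'pk9'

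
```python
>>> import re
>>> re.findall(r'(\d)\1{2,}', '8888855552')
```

['8', '5']

`\1` has to match the exact text group 1 already captured.
`findall` collects group 1 from each match (2 total).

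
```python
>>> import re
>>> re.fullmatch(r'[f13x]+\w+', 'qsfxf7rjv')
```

None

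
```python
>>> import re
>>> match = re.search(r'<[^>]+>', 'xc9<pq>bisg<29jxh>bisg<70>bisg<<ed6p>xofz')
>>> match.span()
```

(3, 7)

Unlike `match`, `search` isn't anchored — it looks for the pattern anywhere in the string.
The match spans [3:7] → '<pq>'.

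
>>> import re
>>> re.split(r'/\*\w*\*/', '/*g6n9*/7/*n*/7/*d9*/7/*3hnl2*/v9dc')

['', '7', '7', '7', 'v9dc']

Matches to split on: at [0:8] → '/*g6n9*/'; at [9:14] → '/*n*/'; at [15:21] → '/*d9*/'; at [22:31] → '/*3hnl2*/'.
Splitting on the pattern gives 5 pieces.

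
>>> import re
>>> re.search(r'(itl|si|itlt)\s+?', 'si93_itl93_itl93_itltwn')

None

`re.search` tries every starting position until one works.
Here the pattern never matches, so the call returns None.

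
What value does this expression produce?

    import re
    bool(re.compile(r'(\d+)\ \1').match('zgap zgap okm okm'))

False

After group 1 captures some text, `\1` only succeeds where that same text appears again.
`re.match` won't scan ahead — the pattern has to work from the very first character.
Here the string doesn't start with a match, so the call returns None, and `bool(None)` is False.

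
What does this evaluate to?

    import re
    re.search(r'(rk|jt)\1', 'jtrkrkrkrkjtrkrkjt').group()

'rkrk'

`\1` has to match the exact text group 1 already captured.
The match spans [2:6] → 'rkrk'.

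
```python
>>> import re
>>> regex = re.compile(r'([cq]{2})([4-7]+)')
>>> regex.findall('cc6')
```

This matches exactly 2 of one of [cq] (captured); then one or more of a character in [4-7] (captured).
Walking the string: at [0:3] match 'cc6', groups = ('cc', '6').
With 2 capturing groups, `findall` returns a 2-tuple per match.

[('cc', '6')]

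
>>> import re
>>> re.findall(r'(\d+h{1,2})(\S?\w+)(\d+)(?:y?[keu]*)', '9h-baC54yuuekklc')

3 groups means the one result is a tuple of 3 captured strings — 1 here.

[('9h', '-baC5', '4')]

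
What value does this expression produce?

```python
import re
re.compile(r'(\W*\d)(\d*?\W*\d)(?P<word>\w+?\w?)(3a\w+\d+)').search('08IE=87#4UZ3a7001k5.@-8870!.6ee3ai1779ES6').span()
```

Pattern: zero or more of a non-word character, then a digit (captured); then zero or more of a digit (lazy), then zero or more of a non-word character, then a digit (captured); then one or more of a word character (lazy), then optionally a word character (captured as 'word'); then the literal '3a', then one or more of a word character, then one or more of a digit (captured).
`search` walks the string left to right and returns the first match it finds.
The match spans [4:19] → '=87#4UZ3a7001k5'.
Captured: group 1 = '=8', group 2 = '7#4', group 3 = 'UZ', group 4 = '3a7001k5'.

(4, 19)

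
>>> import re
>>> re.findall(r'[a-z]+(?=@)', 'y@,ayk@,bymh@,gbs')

['y', 'ayk', 'bymh']

Because the assertion is zero-width, the text it checks is not consumed and won't appear in the result.
Walking the string: at [0:1] → 'y'; at [3:6] → 'ayk'; at [8:12] → 'bymh'.
`findall` yields the raw match text (3 of them) because the pattern has no groups.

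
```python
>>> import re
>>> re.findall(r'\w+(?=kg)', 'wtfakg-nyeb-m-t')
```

The lookaround is zero-width — it requires the adjacent text to match without consuming it, so the asserted text isn't part of the match.
Scanning left to right: at [0:4] → 'wtfa'.
With no groups in the pattern, `findall` gives back each whole match — 1 here.

['wtfa']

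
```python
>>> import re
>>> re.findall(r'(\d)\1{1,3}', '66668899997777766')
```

['6', '8', '9', '7', '6']

The backreference `\1` re-matches whatever the first group consumed, character for character.
Matches: at [0:4] match '6666', group 1 = '6'; at [4:6] match '88', group 1 = '8'; at [6:10] match '9999', group 1 = '9'; at [10:14] match '7777', group 1 = '7'; at [15:17] match '66', group 1 = '6'.
Because there's exactly one group, `findall` drops the full match and keeps group 1 from each hit.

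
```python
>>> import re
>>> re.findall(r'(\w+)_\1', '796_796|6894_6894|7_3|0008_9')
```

['796', '6894']

The backreference `\1` re-matches whatever the first group consumed, character for character.
Walking the string: at [0:7] match '796_796', group 1 = '796'; at [8:17] match '6894_6894', group 1 = '6894'.
One capturing group, so `findall` returns just the captured substring from each match — 2 in all.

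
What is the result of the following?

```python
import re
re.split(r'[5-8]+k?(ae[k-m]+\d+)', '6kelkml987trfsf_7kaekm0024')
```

['6kelkml987trfsf_', 'aekm0024', '']

Pattern: one or more of a character in [5-8]; then optionally a literal 'k'; then the literal 'ae', then one or more of a character in [k-m], then one or more of a digit (captured).
Matches to split on: at [16:26] → '7kaekm0024'.
Because the pattern has a capturing group, `split` also inserts each captured text between the pieces.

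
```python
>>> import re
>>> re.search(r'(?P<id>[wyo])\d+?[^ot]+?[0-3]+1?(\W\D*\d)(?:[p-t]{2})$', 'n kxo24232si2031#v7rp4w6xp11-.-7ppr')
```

None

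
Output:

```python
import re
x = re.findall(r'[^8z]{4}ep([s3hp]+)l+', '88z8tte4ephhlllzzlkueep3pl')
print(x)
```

['hh', '3p']

Pattern: exactly 4 of any character except [8z], then the literal 'ep'; then one or more of one of [s3hp] (captured); then one or more of a literal 'l'.
`findall` collects group 1 from each match (2 total).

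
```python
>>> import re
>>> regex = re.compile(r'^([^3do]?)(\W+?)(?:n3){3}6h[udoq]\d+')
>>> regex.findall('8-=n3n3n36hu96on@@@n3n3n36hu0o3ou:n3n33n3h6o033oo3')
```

[('8', '-=')]

Multiple groups make `findall` return tuples — one 2-tuple for the one match.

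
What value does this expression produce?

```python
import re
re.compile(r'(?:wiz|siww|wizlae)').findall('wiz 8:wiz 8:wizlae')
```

['wiz', 'wiz', 'wiz']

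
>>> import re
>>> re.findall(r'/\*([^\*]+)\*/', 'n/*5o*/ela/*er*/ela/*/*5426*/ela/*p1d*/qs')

['5o', 'er', '5426', 'p1d']

Because there's exactly one group, `findall` drops the full match and keeps group 1 from each hit.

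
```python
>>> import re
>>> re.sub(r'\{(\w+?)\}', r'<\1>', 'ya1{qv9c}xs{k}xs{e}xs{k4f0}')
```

Matches: at [3:9] → '{qv9c}'; at [11:14] → '{k}'; at [16:19] → '{e}'; at [21:27] → '{k4f0}'.
The replacement refers to a captured group, so each match is rewritten using its own captured text.

'ya1<qv9c>xs<k>xs<e>xs<k4f0>'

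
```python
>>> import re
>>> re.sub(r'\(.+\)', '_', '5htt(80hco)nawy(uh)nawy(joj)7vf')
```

Matches: at [4:28] → '(80hco)nawy(uh)nawy(joj)'.
`sub` substitutes '_' at each match site.

'5htt_7vf'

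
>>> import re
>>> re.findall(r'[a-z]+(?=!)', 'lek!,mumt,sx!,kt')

['lek', 'sx']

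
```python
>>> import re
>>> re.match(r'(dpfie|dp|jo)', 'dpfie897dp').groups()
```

('dpfie',)

The match spans [0:5] → 'dpfie'.
Captured: group 1 = 'dpfie'.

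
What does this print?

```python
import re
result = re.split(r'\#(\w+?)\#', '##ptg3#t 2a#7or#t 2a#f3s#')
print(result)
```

['#', 'ptg3', 't 2a', '7or', 't 2a', 'f3s', '']

Because the pattern has a capturing group, `split` also inserts each captured text between the pieces.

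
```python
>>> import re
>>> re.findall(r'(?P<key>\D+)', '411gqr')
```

Pattern: one or more of a non-digit (captured as 'key').
Scanning left to right: at [3:6] match 'gqr', group 1 = 'gqr'.
Because there's exactly one group, `findall` drops the full match and keeps group 1 from the one hit.

['gqr']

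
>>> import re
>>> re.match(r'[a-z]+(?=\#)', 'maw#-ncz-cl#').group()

`re.match` won't scan ahead — the pattern has to work from the very first character.
The match spans [0:3] → 'maw'.

'maw'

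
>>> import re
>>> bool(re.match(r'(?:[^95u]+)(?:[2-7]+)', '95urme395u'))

This matches one or more of any character except [95u] (non-capturing group); then one or more of a character in [2-7] (non-capturing group).
`match` is anchored at position 0; if the pattern doesn't fit there, it returns None.
Here position 0 doesn't satisfy it, so the call returns None, and `bool(None)` is False.

False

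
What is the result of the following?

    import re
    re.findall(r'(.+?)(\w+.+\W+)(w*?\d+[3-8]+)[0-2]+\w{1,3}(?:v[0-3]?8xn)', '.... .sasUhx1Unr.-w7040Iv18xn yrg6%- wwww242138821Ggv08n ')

[('.... .', 'sasUhx1Unr.-', 'w704')]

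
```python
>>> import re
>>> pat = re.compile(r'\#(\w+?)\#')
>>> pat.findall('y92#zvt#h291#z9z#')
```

Scanning left to right: at [3:8] match '#zvt#', group 1 = 'zvt'; at [12:17] match '#z9z#', group 1 = 'z9z'.
Because there's exactly one group, `findall` drops the full match and keeps group 1 from each hit.

['zvt', 'z9z']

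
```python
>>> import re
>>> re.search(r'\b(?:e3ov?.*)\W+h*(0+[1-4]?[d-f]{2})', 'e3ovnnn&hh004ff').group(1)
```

'004ff'

This matches a word boundary (`\b`, zero-width); then the literal 'e3o', then optionally a literal 'v', then zero or more of any character (non-capturing group); then one or more of a non-word character, then zero or more of the literal 'h'; then one or more of the literal '0', then optionally a character in [1-4], then exactly 2 of a character in [d-f] (captured).
`re.search` scans for the first position where the pattern succeeds.
The match spans [0:15] → 'e3ovnnn&hh004ff'.
Captured: group 1 = '004ff'.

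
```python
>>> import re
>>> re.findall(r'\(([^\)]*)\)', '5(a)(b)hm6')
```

['a', 'b']

Walking the string: at [1:4] match '(a)', group 1 = 'a'; at [4:7] match '(b)', group 1 = 'b'.
`findall` collects group 1 from each match (2 total).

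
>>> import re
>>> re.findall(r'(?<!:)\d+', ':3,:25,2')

`(?!…)`/`(?<!…)` only lets a position through if the neighbouring text does NOT match; no characters are consumed.
`findall` yields the raw match text (2 of them) because the pattern has no groups.

['5', '2']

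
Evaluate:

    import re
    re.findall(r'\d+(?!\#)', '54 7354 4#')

['54', '7354']

The negative lookahead/lookbehind blocks any match where the forbidden context is present.
Scanning left to right: at [0:2] → '54'; at [3:7] → '7354'.
Since nothing is captured, `findall` lists the 2 matched substrings directly.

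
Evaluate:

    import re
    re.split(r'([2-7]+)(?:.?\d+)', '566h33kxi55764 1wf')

['', '566', 'kxi', '55764', 'wf']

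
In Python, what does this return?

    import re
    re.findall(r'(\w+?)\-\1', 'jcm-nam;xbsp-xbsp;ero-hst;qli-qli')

['xbsp', 'qli']

`\1` has to match the exact text group 1 already captured.
With a single group, `findall` returns only what that group captured — 2 items.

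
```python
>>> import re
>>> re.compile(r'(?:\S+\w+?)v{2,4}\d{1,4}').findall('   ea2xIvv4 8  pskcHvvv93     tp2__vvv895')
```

['ea2xIvv4', 'pskcHvvv93', 'tp2__vvv895']

The pattern matches one or more of a non-whitespace character, then one or more of a word character (lazy) (non-capturing group); then 2 to 4 of a literal 'v', then 1 to 4 of a digit.
With no groups in the pattern, `findall` gives back each whole match — 3 here.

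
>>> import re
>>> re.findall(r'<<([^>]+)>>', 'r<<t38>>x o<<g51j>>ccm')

['t38', 'g51j']

Walking the string: at [1:8] match '<<t38>>', group 1 = 't38'; at [11:19] match '<<g51j>>', group 1 = 'g51j'.
With a single group, `findall` returns only what that group captured — 2 items.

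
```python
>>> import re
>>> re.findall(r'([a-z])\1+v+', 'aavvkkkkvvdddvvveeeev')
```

The backreference `\1` re-matches whatever the first group consumed, character for character.
With a single group, `findall` returns only what that group captured — 4 items.

['a', 'k', 'd', 'e']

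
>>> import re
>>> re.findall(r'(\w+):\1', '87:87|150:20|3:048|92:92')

['87', '92']

After group 1 captures some text, `\1` only succeeds where that same text appears again.
Matches: at [0:5] match '87:87', group 1 = '87'; at [19:24] match '92:92', group 1 = '92'.
With a single group, `findall` returns only what that group captured — 2 items.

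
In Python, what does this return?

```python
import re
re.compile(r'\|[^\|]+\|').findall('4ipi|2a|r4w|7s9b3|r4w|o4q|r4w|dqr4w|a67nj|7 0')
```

Scanning left to right: at [4:8] → '|2a|'; at [11:18] → '|7s9b3|'; at [21:26] → '|o4q|'; at [29:36] → '|dqr4w|'.
With no groups in the pattern, `findall` gives back each whole match — 4 here.

['|2a|', '|7s9b3|', '|o4q|', '|dqr4w|']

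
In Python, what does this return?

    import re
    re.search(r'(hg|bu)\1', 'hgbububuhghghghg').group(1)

'bu'

The match spans [2:6] → 'bubu'.
Captured: group 1 = 'bu'.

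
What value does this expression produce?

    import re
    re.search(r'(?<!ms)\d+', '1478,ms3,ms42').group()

Because the assertion is negative and zero-width, positions next to the forbidden text are skipped.
`re.search` scans for the first position where the pattern succeeds.
The match spans [0:4] → '1478'.

'1478'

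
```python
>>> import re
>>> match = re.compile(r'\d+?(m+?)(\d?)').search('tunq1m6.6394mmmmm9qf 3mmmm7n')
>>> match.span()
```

(4, 7)

The pattern matches one or more of a digit (lazy); then one or more of a literal 'm' (lazy) (captured); then optionally a digit (captured).
`re.search` scans for the first position where the pattern succeeds.
The match spans [4:7] → '1m6'.
Captured: group 1 = 'm', group 2 = '6'.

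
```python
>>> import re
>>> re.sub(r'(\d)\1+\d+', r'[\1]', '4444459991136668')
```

The backreference `\1` re-matches whatever the first group consumed, character for character.
Matches: at [0:16] → '4444459991136668'.
Each match is replaced using the text its own group 1 captured.

'[4]'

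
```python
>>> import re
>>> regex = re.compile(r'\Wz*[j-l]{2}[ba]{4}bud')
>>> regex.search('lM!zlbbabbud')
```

Pattern: a non-word character; then zero or more of a literal 'z', then exactly 2 of a character in [j-l]; then exactly 4 of one of [ba], then the literal 'bud'.
`re.search` scans for the first position where the pattern succeeds.
Here the pattern never matches, so the call returns None.

None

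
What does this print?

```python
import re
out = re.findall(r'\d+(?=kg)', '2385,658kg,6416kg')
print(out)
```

['658', '6416']

Lookahead/lookbehind check context without consuming it, so the matched span excludes the asserted characters.
Since nothing is captured, `findall` lists the 2 matched substrings directly.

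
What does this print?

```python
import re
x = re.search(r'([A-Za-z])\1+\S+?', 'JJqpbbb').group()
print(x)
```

JJq

After group 1 captures some text, `\1` only succeeds where that same text appears again.
`re.search` tries every starting position until one works.
The match spans [0:3] → 'JJq'.
Captured: group 1 = 'J'.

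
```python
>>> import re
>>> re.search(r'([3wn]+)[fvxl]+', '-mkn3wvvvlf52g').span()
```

This matches one or more of one of [3wn] (captured); then one or more of one of [fvxl].
The match spans [3:11] → 'n3wvvvlf'.

(3, 11)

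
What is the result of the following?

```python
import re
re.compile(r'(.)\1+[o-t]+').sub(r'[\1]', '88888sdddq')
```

`\1` has to match the exact text group 1 already captured.
Matches: at [0:6] → '88888s'; at [6:10] → 'dddq'.
Each match is replaced using the text its own group 1 captured.

'[8][d]'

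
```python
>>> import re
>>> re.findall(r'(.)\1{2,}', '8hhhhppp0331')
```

A backreference is literal: `\1` must see the identical characters the first group matched.
Walking the string: at [1:5] match 'hhhh', group 1 = 'h'; at [5:8] match 'ppp', group 1 = 'p'.
Because there's exactly one group, `findall` drops the full match and keeps group 1 from each hit.

['h', 'p']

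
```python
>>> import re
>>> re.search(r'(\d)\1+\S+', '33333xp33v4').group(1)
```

'3'

The backreference `\1` re-matches whatever the first group consumed, character for character.
`re.search` tries every starting position until one works.
The match spans [0:11] → '33333xp33v4'.
Captured: group 1 = '3'.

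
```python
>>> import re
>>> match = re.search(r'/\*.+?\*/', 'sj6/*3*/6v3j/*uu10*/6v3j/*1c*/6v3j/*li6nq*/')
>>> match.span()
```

(3, 8)

The `?` after the quantifier makes it lazy — it takes as little as possible before letting the rest of the pattern try.
Unlike `match`, `search` isn't anchored — it looks for the pattern anywhere in the string.
The match spans [3:8] → '/*3*/'.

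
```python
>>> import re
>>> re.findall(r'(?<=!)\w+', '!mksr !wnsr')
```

['mksr', 'wnsr']

The positive lookaround only admits positions where the adjacent text matches; those characters stay outside the span.
Walking the string: at [1:5] → 'mksr'; at [7:11] → 'wnsr'.
No capturing groups, so `findall` returns the 2 full match strings.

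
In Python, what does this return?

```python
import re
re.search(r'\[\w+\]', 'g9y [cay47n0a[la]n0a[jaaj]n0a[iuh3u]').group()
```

'[la]'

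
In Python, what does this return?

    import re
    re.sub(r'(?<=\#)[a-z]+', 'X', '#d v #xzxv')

'#X v #X'

The `(?=…)`/`(?<=…)` assertion just peeks at neighbouring text; it doesn't advance the match position.
Matches: at [1:2] → 'd'; at [6:10] → 'xzxv'.
`sub` substitutes 'X' at each match site.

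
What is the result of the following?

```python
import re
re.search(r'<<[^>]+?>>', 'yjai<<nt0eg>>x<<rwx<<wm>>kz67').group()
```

The match spans [4:13] → '<<nt0eg>>'.

'<<nt0eg>>'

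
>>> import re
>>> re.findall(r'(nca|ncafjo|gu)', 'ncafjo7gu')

Alternation isn't longest-match — the leftmost alternative that fits at this position is chosen.
Scanning left to right: at [0:3] match 'nca', group 1 = 'nca'; at [7:9] match 'gu', group 1 = 'gu'.
With a single group, `findall` returns only what that group captured — 2 items.

['nca', 'gu']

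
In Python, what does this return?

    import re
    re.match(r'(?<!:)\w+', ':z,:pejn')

None

The negative lookahead/lookbehind blocks any match where the forbidden context is present.
`re.match` won't scan ahead — the pattern has to work from the very first character.
Here the string doesn't start with a match, so the call returns None.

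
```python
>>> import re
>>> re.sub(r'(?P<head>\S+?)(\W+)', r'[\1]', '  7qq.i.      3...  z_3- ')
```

'  [7qq][i][3][z_3]'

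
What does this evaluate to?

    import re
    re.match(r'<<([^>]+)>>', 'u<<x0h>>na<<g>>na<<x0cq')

`re.match` won't scan ahead — the pattern has to work from the very first character.
Here position 0 doesn't satisfy it, so the call returns None.

None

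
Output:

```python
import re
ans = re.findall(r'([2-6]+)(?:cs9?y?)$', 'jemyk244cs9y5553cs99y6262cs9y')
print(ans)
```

The pattern matches one or more of a character in [2-6] (captured); then the literal 'cs', then optionally a literal '9', then optionally a literal 'y' (non-capturing group); then anchored at the end.
Matches: at [21:29] match '6262cs9y', group 1 = '6262'.
With a single group, `findall` returns only what that group captured — 1 item.

['6262']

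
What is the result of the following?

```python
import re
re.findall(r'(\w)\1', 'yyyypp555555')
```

['y', 'y', 'p', '5', '5', '5']

`\1` is not a pattern — it's the concrete string captured by group 1, re-applied verbatim.
One capturing group, so `findall` returns just the captured substring from each match — 6 in all.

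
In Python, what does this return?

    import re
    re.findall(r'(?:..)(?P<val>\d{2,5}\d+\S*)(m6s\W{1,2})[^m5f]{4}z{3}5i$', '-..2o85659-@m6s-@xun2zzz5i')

[('85659-@', 'm6s-@')]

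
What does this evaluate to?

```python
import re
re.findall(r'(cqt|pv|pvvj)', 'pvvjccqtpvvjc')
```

['pv', 'cqt', 'pv']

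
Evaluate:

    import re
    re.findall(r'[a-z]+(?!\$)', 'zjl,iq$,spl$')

['zjl', 'i', 'sp']

A negative assertion filters positions out without eating any characters.
Since nothing is captured, `findall` lists the 3 matched substrings directly.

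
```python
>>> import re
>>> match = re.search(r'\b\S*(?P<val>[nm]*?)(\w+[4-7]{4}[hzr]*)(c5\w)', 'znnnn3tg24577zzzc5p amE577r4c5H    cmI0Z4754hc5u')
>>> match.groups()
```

('', '24577zzz', 'c5p')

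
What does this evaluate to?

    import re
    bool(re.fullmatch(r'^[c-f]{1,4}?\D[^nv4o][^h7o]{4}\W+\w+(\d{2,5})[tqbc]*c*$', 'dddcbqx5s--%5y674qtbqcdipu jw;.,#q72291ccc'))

False

This matches anchored at the start of the string; then 1 to 4 of a character in [c-f] (lazy); then a non-digit, then any character except [nv4o], then exactly 4 of any character except [h7o]; then one or more of a non-word character, then one or more of a word character; then 2 to 5 of a digit (captured); then zero or more of one of [tqbc], then zero or more of a literal 'c'; then anchored at the end.
`re.fullmatch` requires the pattern to consume the entire string.
Here the string isn't matched end-to-end, so the call returns None, and `bool(None)` is False.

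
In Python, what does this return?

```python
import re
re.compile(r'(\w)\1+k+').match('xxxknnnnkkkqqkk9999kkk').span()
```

A backreference is literal: `\1` must see the identical characters the first group matched.
With `match`, the pattern is implicitly anchored at the beginning.
The match spans [0:4] → 'xxxk'.
Captured: group 1 = 'x'.

(0, 4)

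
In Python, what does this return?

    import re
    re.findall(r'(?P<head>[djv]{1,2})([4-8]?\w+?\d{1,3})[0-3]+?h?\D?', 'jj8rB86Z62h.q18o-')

The pattern matches 1 to 2 of one of [djv] (captured as 'head'); then optionally a character in [4-8], then one or more of a word character (lazy), then 1 to 3 of a digit (captured); then one or more of a character in [0-3] (lazy), then optionally the literal 'h', then optionally a non-digit.
Matches: at [0:12] match 'jj8rB86Z62h.', groups = ('jj', '8rB86Z6').
2 groups means the one result is a tuple of 2 captured strings — 1 here.

[('jj', '8rB86Z6')]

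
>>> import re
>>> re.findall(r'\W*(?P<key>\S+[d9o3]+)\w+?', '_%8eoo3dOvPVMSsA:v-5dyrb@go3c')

Pattern: zero or more of a non-word character; then one or more of a non-whitespace character, then one or more of one of [d9o3] (captured as 'key'); then one or more of a word character (lazy).
Scanning left to right: at [0:29] match '_%8eoo3dOvPVMSsA:v-5dyrb@go3c', group 1 = '_%8eoo3dOvPVMSsA:v-5dyrb@go3'.
`findall` collects group 1 from the one match (1 total).

['_%8eoo3dOvPVMSsA:v-5dyrb@go3']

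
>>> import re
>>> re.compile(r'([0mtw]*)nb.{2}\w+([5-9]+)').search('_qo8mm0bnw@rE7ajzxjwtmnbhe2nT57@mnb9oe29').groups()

('wtm', '7')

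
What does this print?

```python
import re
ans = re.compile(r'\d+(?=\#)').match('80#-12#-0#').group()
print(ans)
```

80

The positive lookaround only admits positions where the adjacent text matches; those characters stay outside the span.
With `match`, the pattern is implicitly anchored at the beginning.
The match spans [0:2] → '80'.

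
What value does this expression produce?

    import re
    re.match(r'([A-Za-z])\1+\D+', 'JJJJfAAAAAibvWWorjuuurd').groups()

A backreference is literal: `\1` must see the identical characters the first group matched.
`re.match` only tries the pattern at the start of the string.
The match spans [0:23] → 'JJJJfAAAAAibvWWorjuuurd'.
Captured: group 1 = 'J'.

('J',)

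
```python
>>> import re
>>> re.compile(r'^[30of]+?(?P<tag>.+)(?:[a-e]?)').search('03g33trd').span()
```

(0, 8)

The match spans [0:8] → '03g33trd'.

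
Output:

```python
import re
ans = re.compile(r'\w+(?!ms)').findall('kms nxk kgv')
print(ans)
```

Because the assertion is negative and zero-width, positions next to the forbidden text are skipped.
Matches: at [0:3] → 'kms'; at [4:7] → 'nxk'; at [8:11] → 'kgv'.
Since nothing is captured, `findall` lists the 3 matched substrings directly.

['kms', 'nxk', 'kgv']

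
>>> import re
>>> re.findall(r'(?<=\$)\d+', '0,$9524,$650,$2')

['9524', '650', '2']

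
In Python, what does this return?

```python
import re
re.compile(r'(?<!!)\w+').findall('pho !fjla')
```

['pho', 'jla']

The negative lookaround is zero-width — it rules out positions where the adjacent text would match, without consuming anything.
No capturing groups, so `findall` returns the 2 full match strings.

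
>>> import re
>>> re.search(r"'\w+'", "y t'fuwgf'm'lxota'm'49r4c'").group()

`search` walks the string left to right and returns the first match it finds.
The match spans [3:10] → "'fuwgf'".

"'fuwgf'"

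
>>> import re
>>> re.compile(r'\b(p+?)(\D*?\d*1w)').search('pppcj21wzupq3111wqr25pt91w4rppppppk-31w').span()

(0, 8)

The pattern matches a word boundary (`\b`, zero-width); then one or more of a literal 'p' (lazy) (captured); then zero or more of a non-digit (lazy), then zero or more of a digit, then the literal '1w' (captured).
Unlike `match`, `search` isn't anchored — it looks for the pattern anywhere in the string.
The match spans [0:8] → 'pppcj21w'.
Captured: group 1 = 'p', group 2 = 'ppcj21w'.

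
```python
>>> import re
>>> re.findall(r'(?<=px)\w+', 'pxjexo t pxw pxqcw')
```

['jexo', 'w', 'qcw']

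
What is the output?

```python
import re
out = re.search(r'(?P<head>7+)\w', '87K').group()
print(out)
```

7K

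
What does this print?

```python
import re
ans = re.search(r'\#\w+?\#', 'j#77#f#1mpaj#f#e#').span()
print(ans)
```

(1, 5)

The match spans [1:5] → '#77#'.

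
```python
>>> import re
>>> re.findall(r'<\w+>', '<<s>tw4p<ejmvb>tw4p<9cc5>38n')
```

Walking the string: at [1:4] → '<s>'; at [8:15] → '<ejmvb>'; at [19:25] → '<9cc5>'.
With no groups in the pattern, `findall` gives back each whole match — 3 here.

['<s>', '<ejmvb>', '<9cc5>']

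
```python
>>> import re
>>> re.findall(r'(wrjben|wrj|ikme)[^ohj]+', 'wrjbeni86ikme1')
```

Alternation tries branches left to right and keeps the first one that lets the overall match succeed at that position.
One capturing group, so `findall` returns just the captured substring from the one match — 1 in all.

['wrjben']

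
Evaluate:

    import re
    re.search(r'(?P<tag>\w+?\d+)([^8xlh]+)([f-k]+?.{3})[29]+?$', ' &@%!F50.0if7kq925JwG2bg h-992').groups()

This matches one or more of a word character (lazy), then one or more of a digit (captured as 'tag'); then one or more of any character except [8xlh] (captured); then one or more of a character in [f-k] (lazy), then exactly 3 of any character (captured); then one or more of one of [29] (lazy); then anchored at the end.
`re.search` scans for the first position where the pattern succeeds.
The match spans [5:30] → 'F50.0if7kq925JwG2bg h-992'.
Captured: group 1 = 'F50', group 2 = '.0if7kq925JwG2bg ', group 3 = 'h-99'.

('F50', '.0if7kq925JwG2bg ', 'h-99')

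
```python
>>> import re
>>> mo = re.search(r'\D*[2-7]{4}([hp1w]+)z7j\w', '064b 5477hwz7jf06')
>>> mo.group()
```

'b 5477hwz7jf'

Pattern: zero or more of a non-digit, then exactly 4 of a character in [2-7]; then one or more of one of [hp1w] (captured); then the literal 'z7j', then a word character.
`search` walks the string left to right and returns the first match it finds.
The match spans [3:15] → 'b 5477hwz7jf'.
Captured: group 1 = 'hw'.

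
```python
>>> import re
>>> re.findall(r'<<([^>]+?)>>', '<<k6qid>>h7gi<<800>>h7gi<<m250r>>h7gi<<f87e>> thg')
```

One capturing group, so `findall` returns just the captured substring from each match — 4 in all.

['k6qid', '800', 'm250r', 'f87e']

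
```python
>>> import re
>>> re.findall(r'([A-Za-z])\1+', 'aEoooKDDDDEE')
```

['o', 'D', 'E']

A backreference is literal: `\1` must see the identical characters the first group matched.
`findall` collects group 1 from each match (3 total).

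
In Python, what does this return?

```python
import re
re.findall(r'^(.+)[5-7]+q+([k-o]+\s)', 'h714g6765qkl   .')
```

[('h714g676', 'kl ')]

This matches anchored at the start of the string; then one or more of any character (captured); then one or more of a character in [5-7], then one or more of a literal 'q'; then one or more of a character in [k-o], then whitespace (captured).
Walking the string: at [0:13] match 'h714g6765qkl ', groups = ('h714g676', 'kl ').
With 2 capturing groups, `findall` returns a 2-tuple per match.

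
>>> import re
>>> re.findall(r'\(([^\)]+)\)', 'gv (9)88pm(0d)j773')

['9', '0d']

One capturing group, so `findall` returns just the captured substring from each match — 2 in all.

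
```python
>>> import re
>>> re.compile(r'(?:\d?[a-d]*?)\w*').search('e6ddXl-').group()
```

'e6ddXl'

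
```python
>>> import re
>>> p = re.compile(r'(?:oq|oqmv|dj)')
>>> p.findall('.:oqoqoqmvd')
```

['oq', 'oq', 'oq']

Alternation tries branches left to right and keeps the first one that lets the overall match succeed at that position.
Matches: at [2:4] → 'oq'; at [4:6] → 'oq'; at [6:8] → 'oq'.
`findall` yields the raw match text (3 of them) because the pattern has no groups.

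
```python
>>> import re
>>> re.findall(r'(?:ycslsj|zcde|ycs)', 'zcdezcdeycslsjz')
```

['zcde', 'zcde', 'ycslsj']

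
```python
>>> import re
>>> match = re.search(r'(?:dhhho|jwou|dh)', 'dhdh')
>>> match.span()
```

Unlike `match`, `search` isn't anchored — it looks for the pattern anywhere in the string.
The match spans [0:2] → 'dh'.

(0, 2)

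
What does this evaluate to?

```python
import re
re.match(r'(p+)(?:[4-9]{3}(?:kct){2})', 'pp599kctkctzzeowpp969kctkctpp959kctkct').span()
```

`match` is anchored at position 0; if the pattern doesn't fit there, it returns None.
The match spans [0:11] → 'pp599kctkct'.

(0, 11)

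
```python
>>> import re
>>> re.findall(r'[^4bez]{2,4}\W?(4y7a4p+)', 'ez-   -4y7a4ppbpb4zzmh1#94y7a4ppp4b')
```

['4y7a4pp', '4y7a4ppp']

This matches 2 to 4 of any character except [4bez], then optionally a non-word character; then the literal '4y', then the literal '7a4', then one or more of the literal 'p' (captured).
Scanning left to right: at [2:14] match '-   -4y7a4pp', group 1 = '4y7a4pp'; at [21:33] match 'h1#94y7a4ppp', group 1 = '4y7a4ppp'.
One capturing group, so `findall` returns just the captured substring from each match — 2 in all.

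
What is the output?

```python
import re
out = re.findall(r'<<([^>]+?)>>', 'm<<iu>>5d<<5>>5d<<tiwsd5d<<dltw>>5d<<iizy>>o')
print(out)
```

['iu', '5', 'tiwsd5d<<dltw', 'iizy']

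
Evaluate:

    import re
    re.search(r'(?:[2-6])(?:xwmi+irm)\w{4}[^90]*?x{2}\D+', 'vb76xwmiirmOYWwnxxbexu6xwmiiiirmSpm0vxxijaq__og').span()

Pattern: a character in [2-6] (non-capturing group); then the literal 'xwm', then one or more of a literal 'i', then the literal 'irm' (non-capturing group); then exactly 4 of a word character, then zero or more of any character except [90] (lazy), then exactly 2 of a literal 'x'; then one or more of a non-digit.
The match spans [3:22] → '6xwmiirmOYWwnxxbexu'.

(3, 22)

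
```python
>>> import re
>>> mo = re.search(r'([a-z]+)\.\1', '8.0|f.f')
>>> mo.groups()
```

('f',)

The match spans [4:7] → 'f.f'.
Captured: group 1 = 'f'.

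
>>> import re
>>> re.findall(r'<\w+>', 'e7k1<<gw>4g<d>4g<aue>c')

Since nothing is captured, `findall` lists the 3 matched substrings directly.

['<gw>', '<d>', '<aue>']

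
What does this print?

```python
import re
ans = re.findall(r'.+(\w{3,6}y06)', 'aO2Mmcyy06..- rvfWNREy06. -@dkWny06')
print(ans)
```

['kWny06']

`findall` collects group 1 from the one match (1 total).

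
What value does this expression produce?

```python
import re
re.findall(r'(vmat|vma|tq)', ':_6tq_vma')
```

`findall` collects group 1 from each match (2 total).

['tq', 'vma']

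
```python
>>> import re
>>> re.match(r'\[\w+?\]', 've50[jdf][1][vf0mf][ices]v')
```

None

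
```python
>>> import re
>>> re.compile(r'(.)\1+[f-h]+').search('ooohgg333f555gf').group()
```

`\1` has to match the exact text group 1 already captured.
`re.search` scans for the first position where the pattern succeeds.
The match spans [0:6] → 'ooohgg'.
Captured: group 1 = 'o'.

'ooohgg'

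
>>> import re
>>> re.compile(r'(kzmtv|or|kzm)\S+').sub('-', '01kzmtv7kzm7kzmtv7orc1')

'01-'

Matches: at [2:22] → 'kzmtv7kzm7kzmtv7orc1'.
Every occurrence is swapped for '-'.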